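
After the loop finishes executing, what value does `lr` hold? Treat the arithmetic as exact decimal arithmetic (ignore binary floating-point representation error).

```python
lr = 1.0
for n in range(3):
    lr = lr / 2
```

Let's trace through this code step by step.

Initialize: lr = 1.0
Entering loop: for n in range(3):
After iteration 1: n = 0, lr = 0.5
After iteration 2: n = 1, lr = 0.25
After iteration 3: n = 2, lr = 0.125
Loop ends.

Final answer: 0.125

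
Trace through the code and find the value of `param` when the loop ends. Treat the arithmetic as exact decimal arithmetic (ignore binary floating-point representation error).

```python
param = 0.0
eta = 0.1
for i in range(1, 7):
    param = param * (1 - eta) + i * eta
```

Let's trace through this code step by step.

Initialize: param = 0.0
Initialize: eta = 0.1
Entering loop: for i in range(1, 7):
After iteration 1: i = 1, param = 0.1
After iteration 2: i = 2, param = 0.29
After iteration 3: i = 3, param = 0.561
After iteration 4: i = 4, param = 0.9049
After iteration 5: i = 5, param = 1.31441
After iteration 6: i = 6, param = 1.782969
Loop ends.

Final answer: 1.782969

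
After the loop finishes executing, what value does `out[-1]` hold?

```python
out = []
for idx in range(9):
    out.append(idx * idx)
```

Let's trace through this code step by step.

Initialize: out = []
Entering loop: for idx in range(9):
After iteration 1: idx = 0, out = [0]
After iteration 2: idx = 1, out = [0, 1]
After iteration 3: idx = 2, out = [0, 1, 4]
After iteration 4: idx = 3, out = [0, 1, 4, 9]
After iteration 5: idx = 4, out = [0, 1, 4, 9, 16]
After iteration 6: idx = 5, out = [0, 1, 4, 9, 16, 25]
After iteration 7: idx = 6, out = [0, 1, 4, 9, 16, 25, 36]
After iteration 8: idx = 7, out = [0, 1, 4, 9, 16, 25, 36, 49]
After iteration 9: idx = 8, out = [0, 1, 4, 9, 16, 25, 36, 49, 64]
Loop ends.
out[-1] = 64

Final answer: 64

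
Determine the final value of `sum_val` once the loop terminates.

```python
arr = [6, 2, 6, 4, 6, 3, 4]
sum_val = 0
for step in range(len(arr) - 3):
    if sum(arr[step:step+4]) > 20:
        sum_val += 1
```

Let's trace through this code step by step.

Initialize: arr = [6, 2, 6, 4, 6, 3, 4]
Initialize: sum_val = 0
Entering loop: for step in range(len(arr) - 3):
After iteration 1: step = 0, sum_val = 0
After iteration 2: step = 1, sum_val = 0
After iteration 3: step = 2, sum_val = 0
After iteration 4: step = 3, sum_val = 0
Loop ends.

Final answer: 0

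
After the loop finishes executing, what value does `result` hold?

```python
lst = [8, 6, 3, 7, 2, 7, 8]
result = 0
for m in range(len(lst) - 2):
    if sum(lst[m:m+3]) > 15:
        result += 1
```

Let's trace through this code step by step.

Initialize: lst = [8, 6, 3, 7, 2, 7, 8]
Initialize: result = 0
Entering loop: for m in range(len(lst) - 2):
After iteration 1: m = 0, result = 1
After iteration 2: m = 1, result = 2
After iteration 3: m = 2, result = 2
After iteration 4: m = 3, result = 3
After iteration 5: m = 4, result = 4
Loop ends.

Final answer: 4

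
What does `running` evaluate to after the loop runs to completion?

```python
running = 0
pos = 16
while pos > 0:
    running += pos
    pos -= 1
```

Let's trace through this code step by step.

Initialize: running = 0
Initialize: pos = 16
Entering loop: while pos > 0:
After iteration 1: running = 16, pos = 15
After iteration 2: running = 31, pos = 14
After iteration 3: running = 45, pos = 13
After iteration 4: running = 58, pos = 12
After iteration 5: running = 70, pos = 11
After iteration 6: running = 81, pos = 10
After iteration 7: running = 91, pos = 9
After iteration 8: running = 100, pos = 8
After iteration 9: running = 108, pos = 7
After iteration 10: running = 115, pos = 6
After iteration 11: running = 121, pos = 5
After iteration 12: running = 126, pos = 4
After iteration 13: running = 130, pos = 3
After iteration 14: running = 133, pos = 2
After iteration 15: running = 135, pos = 1
After iteration 16: running = 136, pos = 0
Loop ends.

Final answer: 136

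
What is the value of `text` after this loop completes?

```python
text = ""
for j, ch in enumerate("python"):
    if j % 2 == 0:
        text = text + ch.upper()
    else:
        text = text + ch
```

Let's trace through this code step by step.

Initialize: text = ''
Entering loop: for j, ch in enumerate("python"):
After iteration 1: j = 0, ch = 'p', text = 'P'
After iteration 2: j = 1, ch = 'y', text = 'Py'
After iteration 3: j = 2, ch = 't', text = 'PyT'
After iteration 4: j = 3, ch = 'h', text = 'PyTh'
After iteration 5: j = 4, ch = 'o', text = 'PyThO'
After iteration 6: j = 5, ch = 'n', text = 'PyThOn'
Loop ends.

Final answer: 'PyThOn'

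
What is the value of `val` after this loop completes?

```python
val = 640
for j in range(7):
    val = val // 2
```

Let's trace through this code step by step.

Initialize: val = 640
Entering loop: for j in range(7):
After iteration 1: j = 0, val = 320
After iteration 2: j = 1, val = 160
After iteration 3: j = 2, val = 80
After iteration 4: j = 3, val = 40
After iteration 5: j = 4, val = 20
After iteration 6: j = 5, val = 10
After iteration 7: j = 6, val = 5
Loop ends.

Final answer: 5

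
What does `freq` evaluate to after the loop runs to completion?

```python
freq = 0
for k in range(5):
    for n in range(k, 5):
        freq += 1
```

Let's trace through this code step by step.

Initialize: freq = 0
Entering loop: for k in range(5):
After iteration 1: k = 0, freq = 5
After iteration 2: k = 1, freq = 9
After iteration 3: k = 2, freq = 12
After iteration 4: k = 3, freq = 14
After iteration 5: k = 4, freq = 15
Loop ends.

Final answer: 15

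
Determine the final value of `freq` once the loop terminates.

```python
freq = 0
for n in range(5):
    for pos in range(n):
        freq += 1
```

Let's trace through this code step by step.

Initialize: freq = 0
Entering loop: for n in range(5):
After iteration 1: n = 0, freq = 0
After iteration 2: n = 1, freq = 1, pos = 0
After iteration 3: n = 2, freq = 3, pos = 1
After iteration 4: n = 3, freq = 6, pos = 2
After iteration 5: n = 4, freq = 10, pos = 3
Loop ends.

Final answer: 10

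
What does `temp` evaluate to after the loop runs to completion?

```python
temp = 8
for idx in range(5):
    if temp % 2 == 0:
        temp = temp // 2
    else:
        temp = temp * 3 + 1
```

Let's trace through this code step by step.

Initialize: temp = 8
Entering loop: for idx in range(5):
After iteration 1: idx = 0, temp = 4
After iteration 2: idx = 1, temp = 2
After iteration 3: idx = 2, temp = 1
After iteration 4: idx = 3, temp = 4
After iteration 5: idx = 4, temp = 2
Loop ends.

Final answer: 2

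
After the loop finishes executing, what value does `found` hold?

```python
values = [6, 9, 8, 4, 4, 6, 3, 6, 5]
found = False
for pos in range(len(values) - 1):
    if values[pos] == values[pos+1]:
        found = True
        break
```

Let's trace through this code step by step.

Initialize: values = [6, 9, 8, 4, 4, 6, 3, 6, 5]
Initialize: found = False
Entering loop: for pos in range(len(values) - 1):
After iteration 1: pos = 0, found = False
After iteration 2: pos = 1, found = False
After iteration 3: pos = 2, found = False
After iteration 4: pos = 3, found = True
Loop ends.

Final answer: True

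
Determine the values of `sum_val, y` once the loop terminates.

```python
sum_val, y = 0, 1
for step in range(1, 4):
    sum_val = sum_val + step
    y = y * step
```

Let's trace through this code step by step.

Initialize: sum_val = 0
Initialize: y = 1
Entering loop: for step in range(1, 4):
After iteration 1: step = 1, sum_val = 1, y = 1
After iteration 2: step = 2, sum_val = 3, y = 2
After iteration 3: step = 3, sum_val = 6, y = 6
Loop ends.

Final answer: 6, 6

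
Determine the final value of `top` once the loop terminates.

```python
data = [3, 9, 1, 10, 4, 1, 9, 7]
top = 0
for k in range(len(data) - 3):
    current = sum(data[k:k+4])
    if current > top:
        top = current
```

Let's trace through this code step by step.

Initialize: data = [3, 9, 1, 10, 4, 1, 9, 7]
Initialize: top = 0
Entering loop: for k in range(len(data) - 3):
After iteration 1: k = 0, top = 23, current = 23
After iteration 2: k = 1, top = 24, current = 24
After iteration 3: k = 2, top = 24, current = 16
After iteration 4: k = 3, top = 24, current = 24
After iteration 5: k = 4, top = 24, current = 21
Loop ends.

Final answer: 24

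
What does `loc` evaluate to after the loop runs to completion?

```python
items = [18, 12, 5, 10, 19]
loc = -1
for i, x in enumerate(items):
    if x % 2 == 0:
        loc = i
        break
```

Let's trace through this code step by step.

Initialize: items = [18, 12, 5, 10, 19]
Initialize: loc = -1
Entering loop: for i, x in enumerate(items):
After iteration 1: i = 0, x = 18, loc = 0
Loop ends.

Final answer: 0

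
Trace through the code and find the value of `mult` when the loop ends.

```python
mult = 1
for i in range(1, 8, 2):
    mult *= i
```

Let's trace through this code step by step.

Initialize: mult = 1
Entering loop: for i in range(1, 8, 2):
After iteration 1: i = 1, mult = 1
After iteration 2: i = 3, mult = 3
After iteration 3: i = 5, mult = 15
After iteration 4: i = 7, mult = 105
Loop ends.

Final answer: 105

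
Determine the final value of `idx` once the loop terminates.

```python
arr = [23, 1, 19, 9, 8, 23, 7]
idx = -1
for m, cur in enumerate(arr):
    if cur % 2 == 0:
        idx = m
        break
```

Let's trace through this code step by step.

Initialize: arr = [23, 1, 19, 9, 8, 23, 7]
Initialize: idx = -1
Entering loop: for m, cur in enumerate(arr):
After iteration 1: m = 0, cur = 23, idx = -1
After iteration 2: m = 1, cur = 1, idx = -1
After iteration 3: m = 2, cur = 19, idx = -1
After iteration 4: m = 3, cur = 9, idx = -1
After iteration 5: m = 4, cur = 8, idx = 4
Loop ends.

Final answer: 4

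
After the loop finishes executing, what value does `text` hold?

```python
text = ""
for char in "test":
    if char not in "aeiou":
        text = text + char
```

Let's trace through this code step by step.

Initialize: text = ''
Entering loop: for char in "test":
After iteration 1: char = 't', text = 't'
After iteration 2: char = 'e', text = 't'
After iteration 3: char = 's', text = 'ts'
After iteration 4: char = 't', text = 'tst'
Loop ends.

Final answer: 'tst'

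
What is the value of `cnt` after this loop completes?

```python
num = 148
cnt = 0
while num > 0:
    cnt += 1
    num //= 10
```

Let's trace through this code step by step.

Initialize: num = 148
Initialize: cnt = 0
Entering loop: while num > 0:
After iteration 1: num = 14, cnt = 1
After iteration 2: num = 1, cnt = 2
After iteration 3: num = 0, cnt = 3
Loop ends.

Final answer: 3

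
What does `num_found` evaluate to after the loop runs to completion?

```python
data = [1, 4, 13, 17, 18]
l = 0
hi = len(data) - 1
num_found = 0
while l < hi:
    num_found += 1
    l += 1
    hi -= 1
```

Let's trace through this code step by step.

Initialize: data = [1, 4, 13, 17, 18]
Initialize: l = 0
Initialize: hi = 4
Initialize: num_found = 0
Entering loop: while l < hi:
After iteration 1: l = 1, hi = 3, num_found = 1
After iteration 2: l = 2, hi = 2, num_found = 2
Loop ends.

Final answer: 2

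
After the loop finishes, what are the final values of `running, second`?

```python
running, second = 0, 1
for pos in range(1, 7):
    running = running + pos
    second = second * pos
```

Let's trace through this code step by step.

Initialize: running = 0
Initialize: second = 1
Entering loop: for pos in range(1, 7):
After iteration 1: pos = 1, running = 1, second = 1
After iteration 2: pos = 2, running = 3, second = 2
After iteration 3: pos = 3, running = 6, second = 6
After iteration 4: pos = 4, running = 10, second = 24
After iteration 5: pos = 5, running = 15, second = 120
After iteration 6: pos = 6, running = 21, second = 720
Loop ends.

Final answer: 21, 720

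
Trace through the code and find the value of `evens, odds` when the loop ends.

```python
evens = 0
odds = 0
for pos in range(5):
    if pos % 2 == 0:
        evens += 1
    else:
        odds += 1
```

Let's trace through this code step by step.

Initialize: evens = 0
Initialize: odds = 0
Entering loop: for pos in range(5):
After iteration 1: pos = 0, evens = 1, odds = 0
After iteration 2: pos = 1, evens = 1, odds = 1
After iteration 3: pos = 2, evens = 2, odds = 1
After iteration 4: pos = 3, evens = 2, odds = 2
After iteration 5: pos = 4, evens = 3, odds = 2
Loop ends.

Final answer: 3, 2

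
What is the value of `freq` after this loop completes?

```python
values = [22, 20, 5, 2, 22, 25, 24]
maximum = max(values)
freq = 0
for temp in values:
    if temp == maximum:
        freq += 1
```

Let's trace through this code step by step.

Initialize: values = [22, 20, 5, 2, 22, 25, 24]
Initialize: maximum = 25
Initialize: freq = 0
Entering loop: for temp in values:
After iteration 1: temp = 22, freq = 0
After iteration 2: temp = 20, freq = 0
After iteration 3: temp = 5, freq = 0
After iteration 4: temp = 2, freq = 0
After iteration 5: temp = 22, freq = 0
After iteration 6: temp = 25, freq = 1
After iteration 7: temp = 24, freq = 1
Loop ends.

Final answer: 1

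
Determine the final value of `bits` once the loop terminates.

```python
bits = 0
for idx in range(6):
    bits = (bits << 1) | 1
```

Let's trace through this code step by step.

Initialize: bits = 0
Entering loop: for idx in range(6):
After iteration 1: idx = 0, bits = 1
After iteration 2: idx = 1, bits = 3
After iteration 3: idx = 2, bits = 7
After iteration 4: idx = 3, bits = 15
After iteration 5: idx = 4, bits = 31
After iteration 6: idx = 5, bits = 63
Loop ends.

Final answer: 63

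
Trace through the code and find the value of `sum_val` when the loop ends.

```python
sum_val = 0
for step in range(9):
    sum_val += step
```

Let's trace through this code step by step.

Initialize: sum_val = 0
Entering loop: for step in range(9):
After iteration 1: step = 0, sum_val = 0
After iteration 2: step = 1, sum_val = 1
After iteration 3: step = 2, sum_val = 3
After iteration 4: step = 3, sum_val = 6
After iteration 5: step = 4, sum_val = 10
After iteration 6: step = 5, sum_val = 15
After iteration 7: step = 6, sum_val = 21
After iteration 8: step = 7, sum_val = 28
After iteration 9: step = 8, sum_val = 36
Loop ends.

Final answer: 36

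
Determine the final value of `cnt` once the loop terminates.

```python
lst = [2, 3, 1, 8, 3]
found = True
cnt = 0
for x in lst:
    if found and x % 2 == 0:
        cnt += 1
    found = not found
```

Let's trace through this code step by step.

Initialize: lst = [2, 3, 1, 8, 3]
Initialize: found = True
Initialize: cnt = 0
Entering loop: for x in lst:
After iteration 1: x = 2, found = False, cnt = 1
After iteration 2: x = 3, found = True, cnt = 1
After iteration 3: x = 1, found = False, cnt = 1
After iteration 4: x = 8, found = True, cnt = 1
After iteration 5: x = 3, found = False, cnt = 1
Loop ends.

Final answer: 1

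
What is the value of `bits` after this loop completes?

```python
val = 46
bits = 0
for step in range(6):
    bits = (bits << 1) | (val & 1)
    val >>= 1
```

Let's trace through this code step by step.

Initialize: val = 46
Initialize: bits = 0
Entering loop: for step in range(6):
After iteration 1: step = 0, val = 23, bits = 0
After iteration 2: step = 1, val = 11, bits = 1
After iteration 3: step = 2, val = 5, bits = 3
After iteration 4: step = 3, val = 2, bits = 7
After iteration 5: step = 4, val = 1, bits = 14
After iteration 6: step = 5, val = 0, bits = 29
Loop ends.

Final answer: 29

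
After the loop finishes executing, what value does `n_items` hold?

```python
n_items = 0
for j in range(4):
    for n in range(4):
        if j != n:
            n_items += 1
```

Let's trace through this code step by step.

Initialize: n_items = 0
Entering loop: for j in range(4):
After iteration 1: j = 0, n_items = 3
After iteration 2: j = 1, n_items = 6
After iteration 3: j = 2, n_items = 9
After iteration 4: j = 3, n_items = 12
Loop ends.

Final answer: 12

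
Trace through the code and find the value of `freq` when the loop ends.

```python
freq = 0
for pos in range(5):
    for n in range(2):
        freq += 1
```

Let's trace through this code step by step.

Initialize: freq = 0
Entering loop: for pos in range(5):
After iteration 1: pos = 0, freq = 2
After iteration 2: pos = 1, freq = 4
After iteration 3: pos = 2, freq = 6
After iteration 4: pos = 3, freq = 8
After iteration 5: pos = 4, freq = 10
Loop ends.

Final answer: 10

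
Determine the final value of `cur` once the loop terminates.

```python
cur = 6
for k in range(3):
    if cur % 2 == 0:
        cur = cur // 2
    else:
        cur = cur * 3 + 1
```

Let's trace through this code step by step.

Initialize: cur = 6
Entering loop: for k in range(3):
After iteration 1: k = 0, cur = 3
After iteration 2: k = 1, cur = 10
After iteration 3: k = 2, cur = 5
Loop ends.

Final answer: 5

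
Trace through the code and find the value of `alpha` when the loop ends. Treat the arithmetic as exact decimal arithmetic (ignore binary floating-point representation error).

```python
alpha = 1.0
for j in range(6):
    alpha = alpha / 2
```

Let's trace through this code step by step.

Initialize: alpha = 1.0
Entering loop: for j in range(6):
After iteration 1: j = 0, alpha = 0.5
After iteration 2: j = 1, alpha = 0.25
After iteration 3: j = 2, alpha = 0.125
After iteration 4: j = 3, alpha = 0.0625
After iteration 5: j = 4, alpha = 0.03125
After iteration 6: j = 5, alpha = 0.015625
Loop ends.

Final answer: 0.015625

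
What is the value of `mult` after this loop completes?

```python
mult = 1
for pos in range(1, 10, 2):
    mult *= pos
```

Let's trace through this code step by step.

Initialize: mult = 1
Entering loop: for pos in range(1, 10, 2):
After iteration 1: pos = 1, mult = 1
After iteration 2: pos = 3, mult = 3
After iteration 3: pos = 5, mult = 15
After iteration 4: pos = 7, mult = 105
After iteration 5: pos = 9, mult = 945
Loop ends.

Final answer: 945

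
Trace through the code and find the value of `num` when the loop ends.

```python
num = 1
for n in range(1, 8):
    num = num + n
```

Let's trace through this code step by step.

Initialize: num = 1
Entering loop: for n in range(1, 8):
After iteration 1: n = 1, num = 2
After iteration 2: n = 2, num = 4
After iteration 3: n = 3, num = 7
After iteration 4: n = 4, num = 11
After iteration 5: n = 5, num = 16
After iteration 6: n = 6, num = 22
After iteration 7: n = 7, num = 29
Loop ends.

Final answer: 29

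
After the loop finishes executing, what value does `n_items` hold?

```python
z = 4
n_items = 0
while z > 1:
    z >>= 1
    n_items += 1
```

Let's trace through this code step by step.

Initialize: z = 4
Initialize: n_items = 0
Entering loop: while z > 1:
After iteration 1: z = 2, n_items = 1
After iteration 2: z = 1, n_items = 2
Loop ends.

Final answer: 2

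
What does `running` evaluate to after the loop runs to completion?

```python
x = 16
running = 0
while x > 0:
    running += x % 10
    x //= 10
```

Let's trace through this code step by step.

Initialize: x = 16
Initialize: running = 0
Entering loop: while x > 0:
After iteration 1: x = 1, running = 6
After iteration 2: x = 0, running = 7
Loop ends.

Final answer: 7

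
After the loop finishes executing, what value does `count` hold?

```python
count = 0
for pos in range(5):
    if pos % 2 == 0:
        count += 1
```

Let's trace through this code step by step.

Initialize: count = 0
Entering loop: for pos in range(5):
After iteration 1: pos = 0, count = 1
After iteration 2: pos = 1, count = 1
After iteration 3: pos = 2, count = 2
After iteration 4: pos = 3, count = 2
After iteration 5: pos = 4, count = 3
Loop ends.

Final answer: 3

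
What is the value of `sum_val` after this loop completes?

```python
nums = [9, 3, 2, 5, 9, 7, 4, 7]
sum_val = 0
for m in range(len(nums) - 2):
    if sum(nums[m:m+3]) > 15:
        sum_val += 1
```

Let's trace through this code step by step.

Initialize: nums = [9, 3, 2, 5, 9, 7, 4, 7]
Initialize: sum_val = 0
Entering loop: for m in range(len(nums) - 2):
After iteration 1: m = 0, sum_val = 0
After iteration 2: m = 1, sum_val = 0
After iteration 3: m = 2, sum_val = 1
After iteration 4: m = 3, sum_val = 2
After iteration 5: m = 4, sum_val = 3
After iteration 6: m = 5, sum_val = 4
Loop ends.

Final answer: 4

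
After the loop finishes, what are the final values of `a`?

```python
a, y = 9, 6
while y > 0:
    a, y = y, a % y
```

Let's trace through this code step by step.

Initialize: a = 9
Initialize: y = 6
Entering loop: while y > 0:
After iteration 1: a = 6, y = 3
After iteration 2: a = 3, y = 0
Loop ends.

Final answer: 3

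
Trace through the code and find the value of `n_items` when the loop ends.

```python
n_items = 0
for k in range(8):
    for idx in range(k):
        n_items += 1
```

Let's trace through this code step by step.

Initialize: n_items = 0
Entering loop: for k in range(8):
After iteration 1: k = 0, n_items = 0
After iteration 2: k = 1, n_items = 1, idx = 0
After iteration 3: k = 2, n_items = 3, idx = 1
After iteration 4: k = 3, n_items = 6, idx = 2
After iteration 5: k = 4, n_items = 10, idx = 3
After iteration 6: k = 5, n_items = 15, idx = 4
After iteration 7: k = 6, n_items = 21, idx = 5
After iteration 8: k = 7, n_items = 28, idx = 6
Loop ends.

Final answer: 28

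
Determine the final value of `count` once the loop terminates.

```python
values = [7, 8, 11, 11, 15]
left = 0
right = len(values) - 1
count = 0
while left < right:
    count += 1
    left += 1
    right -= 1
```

Let's trace through this code step by step.

Initialize: values = [7, 8, 11, 11, 15]
Initialize: left = 0
Initialize: right = 4
Initialize: count = 0
Entering loop: while left < right:
After iteration 1: left = 1, right = 3, count = 1
After iteration 2: left = 2, right = 2, count = 2
Loop ends.

Final answer: 2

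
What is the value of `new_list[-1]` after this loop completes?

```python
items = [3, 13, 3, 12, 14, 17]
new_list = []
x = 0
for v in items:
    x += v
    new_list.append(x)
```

Let's trace through this code step by step.

Initialize: items = [3, 13, 3, 12, 14, 17]
Initialize: new_list = []
Initialize: x = 0
Entering loop: for v in items:
After iteration 1: v = 3, new_list = [3], x = 3
After iteration 2: v = 13, new_list = [3, 16], x = 16
After iteration 3: v = 3, new_list = [3, 16, 19], x = 19
After iteration 4: v = 12, new_list = [3, 16, 19, 31], x = 31
After iteration 5: v = 14, new_list = [3, 16, 19, 31, 45], x = 45
After iteration 6: v = 17, new_list = [3, 16, 19, 31, 45, 62], x = 62
Loop ends.
new_list[-1] = 62

Final answer: 62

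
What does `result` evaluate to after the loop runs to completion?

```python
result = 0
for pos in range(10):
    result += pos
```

Let's trace through this code step by step.

Initialize: result = 0
Entering loop: for pos in range(10):
After iteration 1: pos = 0, result = 0
After iteration 2: pos = 1, result = 1
After iteration 3: pos = 2, result = 3
After iteration 4: pos = 3, result = 6
After iteration 5: pos = 4, result = 10
After iteration 6: pos = 5, result = 15
After iteration 7: pos = 6, result = 21
After iteration 8: pos = 7, result = 28
After iteration 9: pos = 8, result = 36
After iteration 10: pos = 9, result = 45
Loop ends.

Final answer: 45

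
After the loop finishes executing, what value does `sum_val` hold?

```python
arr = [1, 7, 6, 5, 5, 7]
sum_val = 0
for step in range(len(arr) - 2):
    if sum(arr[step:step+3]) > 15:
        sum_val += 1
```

Let's trace through this code step by step.

Initialize: arr = [1, 7, 6, 5, 5, 7]
Initialize: sum_val = 0
Entering loop: for step in range(len(arr) - 2):
After iteration 1: step = 0, sum_val = 0
After iteration 2: step = 1, sum_val = 1
After iteration 3: step = 2, sum_val = 2
After iteration 4: step = 3, sum_val = 3
Loop ends.

Final answer: 3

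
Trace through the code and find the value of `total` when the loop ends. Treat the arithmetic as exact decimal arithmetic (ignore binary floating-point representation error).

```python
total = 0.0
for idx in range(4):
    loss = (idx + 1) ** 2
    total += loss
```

Let's trace through this code step by step.

Initialize: total = 0.0
Entering loop: for idx in range(4):
After iteration 1: idx = 0, total = 1.0, loss = 1
After iteration 2: idx = 1, total = 5.0, loss = 4
After iteration 3: idx = 2, total = 14.0, loss = 9
After iteration 4: idx = 3, total = 30.0, loss = 16
Loop ends.

Final answer: 30.0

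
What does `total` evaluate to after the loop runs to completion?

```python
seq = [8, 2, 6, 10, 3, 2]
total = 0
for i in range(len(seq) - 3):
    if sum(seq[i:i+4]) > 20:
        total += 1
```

Let's trace through this code step by step.

Initialize: seq = [8, 2, 6, 10, 3, 2]
Initialize: total = 0
Entering loop: for i in range(len(seq) - 3):
After iteration 1: i = 0, total = 1
After iteration 2: i = 1, total = 2
After iteration 3: i = 2, total = 3
Loop ends.

Final answer: 3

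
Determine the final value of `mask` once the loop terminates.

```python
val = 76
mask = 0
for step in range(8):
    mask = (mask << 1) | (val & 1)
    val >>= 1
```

Let's trace through this code step by step.

Initialize: val = 76
Initialize: mask = 0
Entering loop: for step in range(8):
After iteration 1: step = 0, val = 38, mask = 0
After iteration 2: step = 1, val = 19, mask = 0
After iteration 3: step = 2, val = 9, mask = 1
After iteration 4: step = 3, val = 4, mask = 3
After iteration 5: step = 4, val = 2, mask = 6
After iteration 6: step = 5, val = 1, mask = 12
After iteration 7: step = 6, val = 0, mask = 25
After iteration 8: step = 7, val = 0, mask = 50
Loop ends.

Final answer: 50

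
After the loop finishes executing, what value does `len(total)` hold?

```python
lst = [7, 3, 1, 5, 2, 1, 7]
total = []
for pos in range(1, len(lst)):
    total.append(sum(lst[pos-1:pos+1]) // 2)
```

Let's trace through this code step by step.

Initialize: lst = [7, 3, 1, 5, 2, 1, 7]
Initialize: total = []
Entering loop: for pos in range(1, len(lst)):
After iteration 1: pos = 1, total = [5]
After iteration 2: pos = 2, total = [5, 2]
After iteration 3: pos = 3, total = [5, 2, 3]
After iteration 4: pos = 4, total = [5, 2, 3, 3]
After iteration 5: pos = 5, total = [5, 2, 3, 3, 1]
After iteration 6: pos = 6, total = [5, 2, 3, 3, 1, 4]
Loop ends.
len(total) = 6

Final answer: 6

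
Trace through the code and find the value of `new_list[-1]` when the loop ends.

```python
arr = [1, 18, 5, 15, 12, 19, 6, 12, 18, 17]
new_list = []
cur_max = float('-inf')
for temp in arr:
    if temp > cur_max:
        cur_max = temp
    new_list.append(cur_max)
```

Let's trace through this code step by step.

Initialize: arr = [1, 18, 5, 15, 12, 19, 6, 12, 18, 17]
Initialize: new_list = []
Initialize: cur_max = -inf
Entering loop: for temp in arr:
After iteration 1: temp = 1, new_list = [1], cur_max = 1
After iteration 2: temp = 18, new_list = [1, 18], cur_max = 18
After iteration 3: temp = 5, new_list = [1, 18, 18], cur_max = 18
After iteration 4: temp = 15, new_list = [1, 18, 18, 18], cur_max = 18
After iteration 5: temp = 12, new_list = [1, 18, 18, 18, 18], cur_max = 18
After iteration 6: temp = 19, new_list = [1, 18, 18, 18, 18, 19], cur_max = 19
After iteration 7: temp = 6, new_list = [1, 18, 18, 18, 18, 19, 19], cur_max = 19
After iteration 8: temp = 12, new_list = [1, 18, 18, 18, 18, 19, 19, 19], cur_max = 19
After iteration 9: temp = 18, new_list = [1, 18, 18, 18, 18, 19, 19, 19, 19], cur_max = 19
After iteration 10: temp = 17, new_list = [1, 18, 18, 18, 18, 19, 19, 19, 19, 19], cur_max = 19
Loop ends.
new_list[-1] = 19

Final answer: 19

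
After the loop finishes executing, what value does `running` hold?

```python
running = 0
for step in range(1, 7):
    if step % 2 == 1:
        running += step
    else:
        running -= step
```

Let's trace through this code step by step.

Initialize: running = 0
Entering loop: for step in range(1, 7):
After iteration 1: step = 1, running = 1
After iteration 2: step = 2, running = -1
After iteration 3: step = 3, running = 2
After iteration 4: step = 4, running = -2
After iteration 5: step = 5, running = 3
After iteration 6: step = 6, running = -3
Loop ends.

Final answer: -3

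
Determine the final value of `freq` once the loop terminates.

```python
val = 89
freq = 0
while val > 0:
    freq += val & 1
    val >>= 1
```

Let's trace through this code step by step.

Initialize: val = 89
Initialize: freq = 0
Entering loop: while val > 0:
After iteration 1: val = 44, freq = 1
After iteration 2: val = 22, freq = 1
After iteration 3: val = 11, freq = 1
After iteration 4: val = 5, freq = 2
After iteration 5: val = 2, freq = 3
After iteration 6: val = 1, freq = 3
After iteration 7: val = 0, freq = 4
Loop ends.

Final answer: 4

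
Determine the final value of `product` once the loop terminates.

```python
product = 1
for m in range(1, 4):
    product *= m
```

Let's trace through this code step by step.

Initialize: product = 1
Entering loop: for m in range(1, 4):
After iteration 1: m = 1, product = 1
After iteration 2: m = 2, product = 2
After iteration 3: m = 3, product = 6
Loop ends.

Final answer: 6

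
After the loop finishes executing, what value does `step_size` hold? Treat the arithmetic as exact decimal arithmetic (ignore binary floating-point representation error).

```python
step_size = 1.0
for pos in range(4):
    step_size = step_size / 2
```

Let's trace through this code step by step.

Initialize: step_size = 1.0
Entering loop: for pos in range(4):
After iteration 1: pos = 0, step_size = 0.5
After iteration 2: pos = 1, step_size = 0.25
After iteration 3: pos = 2, step_size = 0.125
After iteration 4: pos = 3, step_size = 0.0625
Loop ends.

Final answer: 0.0625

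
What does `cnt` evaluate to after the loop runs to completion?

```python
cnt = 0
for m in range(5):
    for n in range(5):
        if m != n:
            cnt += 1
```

Let's trace through this code step by step.

Initialize: cnt = 0
Entering loop: for m in range(5):
After iteration 1: m = 0, cnt = 4
After iteration 2: m = 1, cnt = 8
After iteration 3: m = 2, cnt = 12
After iteration 4: m = 3, cnt = 16
After iteration 5: m = 4, cnt = 20
Loop ends.

Final answer: 20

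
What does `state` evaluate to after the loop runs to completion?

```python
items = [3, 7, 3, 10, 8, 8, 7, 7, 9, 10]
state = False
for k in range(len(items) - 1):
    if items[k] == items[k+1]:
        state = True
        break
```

Let's trace through this code step by step.

Initialize: items = [3, 7, 3, 10, 8, 8, 7, 7, 9, 10]
Initialize: state = False
Entering loop: for k in range(len(items) - 1):
After iteration 1: k = 0, state = False
After iteration 2: k = 1, state = False
After iteration 3: k = 2, state = False
After iteration 4: k = 3, state = False
After iteration 5: k = 4, state = True
Loop ends.

Final answer: True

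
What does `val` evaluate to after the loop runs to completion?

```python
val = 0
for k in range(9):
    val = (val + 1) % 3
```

Let's trace through this code step by step.

Initialize: val = 0
Entering loop: for k in range(9):
After iteration 1: k = 0, val = 1
After iteration 2: k = 1, val = 2
After iteration 3: k = 2, val = 0
After iteration 4: k = 3, val = 1
After iteration 5: k = 4, val = 2
After iteration 6: k = 5, val = 0
After iteration 7: k = 6, val = 1
After iteration 8: k = 7, val = 2
After iteration 9: k = 8, val = 0
Loop ends.

Final answer: 0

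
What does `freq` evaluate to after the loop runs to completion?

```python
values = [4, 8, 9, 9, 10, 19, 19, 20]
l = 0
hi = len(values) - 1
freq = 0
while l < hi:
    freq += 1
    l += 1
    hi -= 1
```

Let's trace through this code step by step.

Initialize: values = [4, 8, 9, 9, 10, 19, 19, 20]
Initialize: l = 0
Initialize: hi = 7
Initialize: freq = 0
Entering loop: while l < hi:
After iteration 1: l = 1, hi = 6, freq = 1
After iteration 2: l = 2, hi = 5, freq = 2
After iteration 3: l = 3, hi = 4, freq = 3
After iteration 4: l = 4, hi = 3, freq = 4
Loop ends.

Final answer: 4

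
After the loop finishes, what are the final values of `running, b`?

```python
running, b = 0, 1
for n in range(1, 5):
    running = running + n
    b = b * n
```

Let's trace through this code step by step.

Initialize: running = 0
Initialize: b = 1
Entering loop: for n in range(1, 5):
After iteration 1: n = 1, running = 1, b = 1
After iteration 2: n = 2, running = 3, b = 2
After iteration 3: n = 3, running = 6, b = 6
After iteration 4: n = 4, running = 10, b = 24
Loop ends.

Final answer: 10, 24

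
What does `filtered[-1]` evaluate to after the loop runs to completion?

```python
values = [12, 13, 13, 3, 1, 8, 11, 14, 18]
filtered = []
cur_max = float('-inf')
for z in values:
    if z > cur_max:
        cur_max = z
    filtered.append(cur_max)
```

Let's trace through this code step by step.

Initialize: values = [12, 13, 13, 3, 1, 8, 11, 14, 18]
Initialize: filtered = []
Initialize: cur_max = -inf
Entering loop: for z in values:
After iteration 1: z = 12, filtered = [12], cur_max = 12
After iteration 2: z = 13, filtered = [12, 13], cur_max = 13
After iteration 3: z = 13, filtered = [12, 13, 13], cur_max = 13
After iteration 4: z = 3, filtered = [12, 13, 13, 13], cur_max = 13
After iteration 5: z = 1, filtered = [12, 13, 13, 13, 13], cur_max = 13
After iteration 6: z = 8, filtered = [12, 13, 13, 13, 13, 13], cur_max = 13
After iteration 7: z = 11, filtered = [12, 13, 13, 13, 13, 13, 13], cur_max = 13
After iteration 8: z = 14, filtered = [12, 13, 13, 13, 13, 13, 13, 14], cur_max = 14
After iteration 9: z = 18, filtered = [12, 13, 13, 13, 13, 13, 13, 14, 18], cur_max = 18
Loop ends.
filtered[-1] = 18

Final answer: 18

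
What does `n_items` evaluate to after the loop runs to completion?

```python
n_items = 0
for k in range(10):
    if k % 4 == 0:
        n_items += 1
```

Let's trace through this code step by step.

Initialize: n_items = 0
Entering loop: for k in range(10):
After iteration 1: k = 0, n_items = 1
After iteration 2: k = 1, n_items = 1
After iteration 3: k = 2, n_items = 1
After iteration 4: k = 3, n_items = 1
After iteration 5: k = 4, n_items = 2
After iteration 6: k = 5, n_items = 2
After iteration 7: k = 6, n_items = 2
After iteration 8: k = 7, n_items = 2
After iteration 9: k = 8, n_items = 3
After iteration 10: k = 9, n_items = 3
Loop ends.

Final answer: 3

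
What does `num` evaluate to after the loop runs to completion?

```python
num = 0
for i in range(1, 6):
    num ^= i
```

Let's trace through this code step by step.

Initialize: num = 0
Entering loop: for i in range(1, 6):
After iteration 1: i = 1, num = 1
After iteration 2: i = 2, num = 3
After iteration 3: i = 3, num = 0
After iteration 4: i = 4, num = 4
After iteration 5: i = 5, num = 1
Loop ends.

Final answer: 1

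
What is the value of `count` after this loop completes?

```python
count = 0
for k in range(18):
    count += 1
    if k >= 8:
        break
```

Let's trace through this code step by step.

Initialize: count = 0
Entering loop: for k in range(18):
After iteration 1: k = 0, count = 1
After iteration 2: k = 1, count = 2
After iteration 3: k = 2, count = 3
After iteration 4: k = 3, count = 4
After iteration 5: k = 4, count = 5
After iteration 6: k = 5, count = 6
After iteration 7: k = 6, count = 7
After iteration 8: k = 7, count = 8
After iteration 9: k = 8, count = 9
Loop ends.

Final answer: 9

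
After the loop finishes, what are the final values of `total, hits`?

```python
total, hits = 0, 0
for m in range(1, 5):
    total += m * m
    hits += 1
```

Let's trace through this code step by step.

Initialize: total = 0
Initialize: hits = 0
Entering loop: for m in range(1, 5):
After iteration 1: m = 1, total = 1, hits = 1
After iteration 2: m = 2, total = 5, hits = 2
After iteration 3: m = 3, total = 14, hits = 3
After iteration 4: m = 4, total = 30, hits = 4
Loop ends.

Final answer: 30, 4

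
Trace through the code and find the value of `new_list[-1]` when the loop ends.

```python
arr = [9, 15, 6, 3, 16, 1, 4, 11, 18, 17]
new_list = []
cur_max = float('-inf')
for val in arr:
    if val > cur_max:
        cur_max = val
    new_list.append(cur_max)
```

Let's trace through this code step by step.

Initialize: arr = [9, 15, 6, 3, 16, 1, 4, 11, 18, 17]
Initialize: new_list = []
Initialize: cur_max = -inf
Entering loop: for val in arr:
After iteration 1: val = 9, new_list = [9], cur_max = 9
After iteration 2: val = 15, new_list = [9, 15], cur_max = 15
After iteration 3: val = 6, new_list = [9, 15, 15], cur_max = 15
After iteration 4: val = 3, new_list = [9, 15, 15, 15], cur_max = 15
After iteration 5: val = 16, new_list = [9, 15, 15, 15, 16], cur_max = 16
After iteration 6: val = 1, new_list = [9, 15, 15, 15, 16, 16], cur_max = 16
After iteration 7: val = 4, new_list = [9, 15, 15, 15, 16, 16, 16], cur_max = 16
After iteration 8: val = 11, new_list = [9, 15, 15, 15, 16, 16, 16, 16], cur_max = 16
After iteration 9: val = 18, new_list = [9, 15, 15, 15, 16, 16, 16, 16, 18], cur_max = 18
After iteration 10: val = 17, new_list = [9, 15, 15, 15, 16, 16, 16, 16, 18, 18], cur_max = 18
Loop ends.
new_list[-1] = 18

Final answer: 18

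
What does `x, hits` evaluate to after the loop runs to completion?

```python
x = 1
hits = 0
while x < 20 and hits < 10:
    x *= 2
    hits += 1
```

Let's trace through this code step by step.

Initialize: x = 1
Initialize: hits = 0
Entering loop: while x < 20 and hits < 10:
After iteration 1: x = 2, hits = 1
After iteration 2: x = 4, hits = 2
After iteration 3: x = 8, hits = 3
After iteration 4: x = 16, hits = 4
After iteration 5: x = 32, hits = 5
Loop ends.

Final answer: 32, 5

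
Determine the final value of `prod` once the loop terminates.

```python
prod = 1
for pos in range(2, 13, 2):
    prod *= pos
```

Let's trace through this code step by step.

Initialize: prod = 1
Entering loop: for pos in range(2, 13, 2):
After iteration 1: pos = 2, prod = 2
After iteration 2: pos = 4, prod = 8
After iteration 3: pos = 6, prod = 48
After iteration 4: pos = 8, prod = 384
After iteration 5: pos = 10, prod = 3840
After iteration 6: pos = 12, prod = 46080
Loop ends.

Final answer: 46080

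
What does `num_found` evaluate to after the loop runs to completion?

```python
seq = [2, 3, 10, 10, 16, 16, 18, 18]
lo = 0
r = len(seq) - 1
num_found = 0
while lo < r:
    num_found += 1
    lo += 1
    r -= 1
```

Let's trace through this code step by step.

Initialize: seq = [2, 3, 10, 10, 16, 16, 18, 18]
Initialize: lo = 0
Initialize: r = 7
Initialize: num_found = 0
Entering loop: while lo < r:
After iteration 1: lo = 1, r = 6, num_found = 1
After iteration 2: lo = 2, r = 5, num_found = 2
After iteration 3: lo = 3, r = 4, num_found = 3
After iteration 4: lo = 4, r = 3, num_found = 4
Loop ends.

Final answer: 4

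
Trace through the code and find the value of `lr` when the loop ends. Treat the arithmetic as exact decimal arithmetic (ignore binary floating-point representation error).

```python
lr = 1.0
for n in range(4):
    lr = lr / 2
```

Let's trace through this code step by step.

Initialize: lr = 1.0
Entering loop: for n in range(4):
After iteration 1: n = 0, lr = 0.5
After iteration 2: n = 1, lr = 0.25
After iteration 3: n = 2, lr = 0.125
After iteration 4: n = 3, lr = 0.0625
Loop ends.

Final answer: 0.0625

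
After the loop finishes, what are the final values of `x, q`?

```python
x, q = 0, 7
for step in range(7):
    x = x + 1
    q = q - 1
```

Let's trace through this code step by step.

Initialize: x = 0
Initialize: q = 7
Entering loop: for step in range(7):
After iteration 1: step = 0, x = 1, q = 6
After iteration 2: step = 1, x = 2, q = 5
After iteration 3: step = 2, x = 3, q = 4
After iteration 4: step = 3, x = 4, q = 3
After iteration 5: step = 4, x = 5, q = 2
After iteration 6: step = 5, x = 6, q = 1
After iteration 7: step = 6, x = 7, q = 0
Loop ends.

Final answer: 7, 0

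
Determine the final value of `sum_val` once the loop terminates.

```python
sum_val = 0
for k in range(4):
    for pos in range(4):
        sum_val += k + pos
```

Let's trace through this code step by step.

Initialize: sum_val = 0
Entering loop: for k in range(4):
After iteration 1: k = 0, sum_val = 6
After iteration 2: k = 1, sum_val = 16
After iteration 3: k = 2, sum_val = 30
After iteration 4: k = 3, sum_val = 48
Loop ends.

Final answer: 48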